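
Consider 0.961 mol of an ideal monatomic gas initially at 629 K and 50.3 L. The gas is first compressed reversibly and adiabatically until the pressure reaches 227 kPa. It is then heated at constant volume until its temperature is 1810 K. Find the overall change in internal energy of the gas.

14200 J

P₁ = nRT₁/V₁ = 0.961×8.314×629/50.3 = 99.9 kPa.
Step 1 — Adiabatic: T₂/T₁ = (P₂/P₁)^((γ−1)/γ) ⇒ T₂ = 629×(2.27)^0.400 = 873 K; V₂ = 30.7 L.
ΔU = nCvΔT = 0.961×12.5×(873−629) = 2930 J.
Q = 0 for an adiabatic process, so W = −ΔU = -2930 J.
State after step 1: P = 227 kPa, V = 30.7 L, T = 873 K.
Step 2 — Isochoric: V stays 30.7 L; P/T = const ⇒ T₂ = 1810 K, P₂ = 470 kPa.
W = 0 (no volume change).
ΔU = nCvΔT = 0.961×12.5×(1810−873) = 11200 J.
Q = ΔU = 11200 J.
Net over both steps: W = -2930 J, Q = 11200 J, ΔU = 14200 J.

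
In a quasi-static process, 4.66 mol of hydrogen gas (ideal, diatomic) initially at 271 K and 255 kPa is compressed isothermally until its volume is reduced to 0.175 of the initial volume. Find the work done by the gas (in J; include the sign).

V₁ = nRT₁/P₁ = 4.66×8.314×271/255 = 41.2 L.
Isothermal: T stays 271 K; PV = const ⇒ V₂ = 7.21 L, P₂ = 1460 kPa.
W = nRT ln(V₂/V₁) = 4.66×8.314×271×ln(0.175) = -18300 J.

-18300 J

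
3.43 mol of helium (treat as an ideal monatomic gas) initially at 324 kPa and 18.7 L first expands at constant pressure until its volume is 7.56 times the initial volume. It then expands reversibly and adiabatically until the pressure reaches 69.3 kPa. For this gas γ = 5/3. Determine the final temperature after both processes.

T₁ = P₁V₁/(nR) = 324×18.7/(3.43×8.314) = 212 K.
Step 1 — Isobaric: P stays 324 kPa; V/T = const ⇒ T₂ = 1610 K, V₂ = 141 L.
W = PΔV = 324×(141−18.7) kPa·L = 39700 J.
ΔU = nCvΔT = 3.43×12.5×(1610−212) = 59600 J.
Q = ΔU + W = nCpΔT = 99400 J.
State after step 1: P = 324 kPa, V = 141 L, T = 1610 K.
Step 2 — Adiabatic: T₂/T₁ = (P₂/P₁)^((γ−1)/γ) ⇒ T₂ = 1610×(0.214)^0.400 = 867 K; V₂ = 357 L.
ΔU = nCvΔT = 3.43×12.5×(867−1610) = -31600 J.
Q = 0 for an adiabatic process, so W = −ΔU = 31600 J.
Net over both steps: W = 71400 J, Q = 99400 J, ΔU = 28000 J.

867 K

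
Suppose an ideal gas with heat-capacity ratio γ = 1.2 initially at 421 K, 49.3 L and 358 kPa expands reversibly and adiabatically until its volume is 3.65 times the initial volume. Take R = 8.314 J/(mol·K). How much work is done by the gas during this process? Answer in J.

20100 J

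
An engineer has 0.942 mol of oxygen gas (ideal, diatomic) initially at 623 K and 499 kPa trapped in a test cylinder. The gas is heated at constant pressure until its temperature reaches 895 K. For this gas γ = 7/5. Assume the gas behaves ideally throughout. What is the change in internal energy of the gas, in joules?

5330 J

V₁ = nRT₁/P₁ = 0.942×8.314×623/499 = 9.78 L.
Isobaric: P stays 499 kPa; V/T = const ⇒ T₂ = 895 K, V₂ = 14.0 L.
For an ideal gas ΔU = nCvΔT with Cv = (5/2)R = 20.8 J/(mol·K).
ΔU = 0.942×20.8×(895−623) = 5330 J.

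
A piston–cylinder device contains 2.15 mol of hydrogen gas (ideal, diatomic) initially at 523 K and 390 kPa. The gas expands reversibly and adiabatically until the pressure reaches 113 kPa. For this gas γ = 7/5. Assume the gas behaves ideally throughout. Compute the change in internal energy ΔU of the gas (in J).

-6970 J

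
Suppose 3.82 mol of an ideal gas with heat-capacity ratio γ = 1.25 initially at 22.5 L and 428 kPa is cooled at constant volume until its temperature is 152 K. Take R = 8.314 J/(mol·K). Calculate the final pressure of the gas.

T₁ = P₁V₁/(nR) = 428×22.5/(3.82×8.314) = 303 K.
Isochoric: V stays 22.5 L; P/T = const ⇒ T₂ = 152 K, P₂ = 215 kPa.

215 kPa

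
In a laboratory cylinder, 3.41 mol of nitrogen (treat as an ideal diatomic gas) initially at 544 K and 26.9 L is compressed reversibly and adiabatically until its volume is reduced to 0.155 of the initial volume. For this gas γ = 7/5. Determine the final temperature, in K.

1150 K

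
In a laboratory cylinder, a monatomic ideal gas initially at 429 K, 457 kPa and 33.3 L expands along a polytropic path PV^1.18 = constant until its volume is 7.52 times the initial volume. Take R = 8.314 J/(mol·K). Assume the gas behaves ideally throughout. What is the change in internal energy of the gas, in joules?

-6950 J

n = P₁V₁/(RT₁) = 457×33.3/(8.314×429) = 4.27 mol.
Polytropic n=1.18: T₂ = T₁(V₁/V₂)^(n−1) = 429×(0.133)^0.18 = 298 K; P₂ = P₁(V₁/V₂)^n = 42.3 kPa.
For an ideal gas ΔU = nCvΔT with Cv = (3/2)R = 12.5 J/(mol·K).
ΔU = 4.27×12.5×(298−429) = -6950 J.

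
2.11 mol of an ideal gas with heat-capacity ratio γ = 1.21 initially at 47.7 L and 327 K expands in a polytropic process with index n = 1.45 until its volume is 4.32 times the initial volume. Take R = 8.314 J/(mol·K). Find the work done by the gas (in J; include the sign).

P₁ = nRT₁/V₁ = 2.11×8.314×327/47.7 = 120 kPa.
Polytropic n=1.45: T₂ = T₁(V₁/V₂)^(n−1) = 327×(0.231)^0.45 = 169 K; P₂ = P₁(V₁/V₂)^n = 14.4 kPa.
W = (P₁V₁−P₂V₂)/(n−1) = (120×47.7−14.4×206)/0.45 = 6150 J.

6150 J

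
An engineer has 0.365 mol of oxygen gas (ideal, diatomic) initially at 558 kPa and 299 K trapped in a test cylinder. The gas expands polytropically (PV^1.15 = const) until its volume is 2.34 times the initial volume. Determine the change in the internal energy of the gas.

-272 J

V₁ = nRT₁/P₁ = 0.365×8.314×299/558 = 1.63 L.
Polytropic n=1.15: T₂ = T₁(V₁/V₂)^(n−1) = 299×(0.427)^0.15 = 263 K; P₂ = P₁(V₁/V₂)^n = 210 kPa.
For an ideal gas ΔU = nCvΔT with Cv = (5/2)R = 20.8 J/(mol·K).
ΔU = 0.365×20.8×(263−299) = -272 J.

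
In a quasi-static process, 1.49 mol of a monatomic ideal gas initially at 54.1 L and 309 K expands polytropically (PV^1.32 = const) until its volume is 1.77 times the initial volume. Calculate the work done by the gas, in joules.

P₁ = nRT₁/V₁ = 1.49×8.314×309/54.1 = 70.8 kPa.
Polytropic n=1.32: T₂ = T₁(V₁/V₂)^(n−1) = 309×(0.565)^0.32 = 257 K; P₂ = P₁(V₁/V₂)^n = 33.3 kPa.
W = (P₁V₁−P₂V₂)/(n−1) = (70.8×54.1−33.3×95.8)/0.32 = 2000 J.

2000 J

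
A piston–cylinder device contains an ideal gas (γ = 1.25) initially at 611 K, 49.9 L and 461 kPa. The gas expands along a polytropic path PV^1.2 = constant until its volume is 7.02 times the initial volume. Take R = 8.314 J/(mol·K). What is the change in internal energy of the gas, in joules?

-29700 J

n = P₁V₁/(RT₁) = 461×49.9/(8.314×611) = 4.53 mol.
Polytropic n=1.2: T₂ = T₁(V₁/V₂)^(n−1) = 611×(0.142)^0.20 = 414 K; P₂ = P₁(V₁/V₂)^n = 44.5 kPa.
For an ideal gas ΔU = nCvΔT with Cv = R/(γ−1) = 33.3 J/(mol·K).
ΔU = 4.53×33.3×(414−611) = -29700 J.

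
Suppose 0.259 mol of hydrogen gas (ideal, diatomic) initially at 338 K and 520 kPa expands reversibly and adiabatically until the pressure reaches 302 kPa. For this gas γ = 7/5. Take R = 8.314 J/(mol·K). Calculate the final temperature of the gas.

V₁ = nRT₁/P₁ = 0.259×8.314×338/520 = 1.40 L.
Adiabatic: T₂/T₁ = (P₂/P₁)^((γ−1)/γ) ⇒ T₂ = 338×(0.581)^0.286 = 289 K; V₂ = 2.06 L.

289 K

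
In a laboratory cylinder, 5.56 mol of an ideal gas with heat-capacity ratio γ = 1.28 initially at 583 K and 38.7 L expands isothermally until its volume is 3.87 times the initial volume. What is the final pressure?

180 kPa

P₁ = nRT₁/V₁ = 5.56×8.314×583/38.7 = 696 kPa.
Isothermal: T stays 583 K; PV = const ⇒ V₂ = 150 L, P₂ = 180 kPa.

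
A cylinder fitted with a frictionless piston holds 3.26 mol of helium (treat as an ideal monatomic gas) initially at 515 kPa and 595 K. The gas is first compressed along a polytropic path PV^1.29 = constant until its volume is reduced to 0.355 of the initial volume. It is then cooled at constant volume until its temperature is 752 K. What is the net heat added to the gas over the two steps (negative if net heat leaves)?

V₁ = nRT₁/P₁ = 3.26×8.314×595/515 = 31.3 L.
Step 1 — Polytropic n=1.29: T₂ = T₁(V₁/V₂)^(n−1) = 595×(2.82)^0.29 = 803 K; P₂ = P₁(V₁/V₂)^n = 1960 kPa.
W = (P₁V₁−P₂V₂)/(n−1) = (515×31.3−1960×11.1)/0.29 = -19500 J.
ΔU = nCvΔT = 3.26×12.5×(803−595) = 8470 J.
Q = ΔU + W = -11000 J.
State after step 1: P = 1960 kPa, V = 11.1 L, T = 803 K.
Step 2 — Isochoric: V stays 11.1 L; P/T = const ⇒ T₂ = 752 K, P₂ = 1830 kPa.
W = 0 (no volume change).
ΔU = nCvΔT = 3.26×12.5×(752−803) = -2090 J.
Q = ΔU = -2090 J.
Net over both steps: W = -19500 J, Q = -13100 J, ΔU = 6380 J.

-13100 J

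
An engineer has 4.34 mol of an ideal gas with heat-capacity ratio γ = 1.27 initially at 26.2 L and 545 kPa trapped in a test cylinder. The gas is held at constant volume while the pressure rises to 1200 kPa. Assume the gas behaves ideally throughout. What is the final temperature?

T₁ = P₁V₁/(nR) = 545×26.2/(4.34×8.314) = 396 K.
Isochoric: V stays 26.2 L; P/T = const ⇒ T₂ = 871 K, P₂ = 1200 kPa.

871 K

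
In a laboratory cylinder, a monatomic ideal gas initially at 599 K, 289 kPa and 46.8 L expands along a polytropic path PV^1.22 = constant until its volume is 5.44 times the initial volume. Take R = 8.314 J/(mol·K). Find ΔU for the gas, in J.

n = P₁V₁/(RT₁) = 289×46.8/(8.314×599) = 2.72 mol.
Polytropic n=1.22: T₂ = T₁(V₁/V₂)^(n−1) = 599×(0.184)^0.22 = 413 K; P₂ = P₁(V₁/V₂)^n = 36.6 kPa.
For an ideal gas ΔU = nCvΔT with Cv = (3/2)R = 12.5 J/(mol·K).
ΔU = 2.72×12.5×(413−599) = -6310 J.

-6310 J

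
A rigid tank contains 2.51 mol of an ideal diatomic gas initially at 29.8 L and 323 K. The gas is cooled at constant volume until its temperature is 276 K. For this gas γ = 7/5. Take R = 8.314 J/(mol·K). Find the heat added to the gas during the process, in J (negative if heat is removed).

-2450 J

P₁ = nRT₁/V₁ = 2.51×8.314×323/29.8 = 226 kPa.
Isochoric: V stays 29.8 L; P/T = const ⇒ T₂ = 276 K, P₂ = 193 kPa.
W = 0 (no volume change).
ΔU = nCvΔT = 2.51×20.8×(276−323) = -2450 J.
Q = ΔU = -2450 J.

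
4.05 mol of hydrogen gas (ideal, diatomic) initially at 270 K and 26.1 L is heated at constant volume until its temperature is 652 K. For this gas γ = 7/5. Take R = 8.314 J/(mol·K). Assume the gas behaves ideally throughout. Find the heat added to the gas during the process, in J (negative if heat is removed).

P₁ = nRT₁/V₁ = 4.05×8.314×270/26.1 = 348 kPa.
Isochoric: V stays 26.1 L; P/T = const ⇒ T₂ = 652 K, P₂ = 841 kPa.
W = 0 (no volume change).
ΔU = nCvΔT = 4.05×20.8×(652−270) = 32200 J.
Q = ΔU = 32200 J.

32200 J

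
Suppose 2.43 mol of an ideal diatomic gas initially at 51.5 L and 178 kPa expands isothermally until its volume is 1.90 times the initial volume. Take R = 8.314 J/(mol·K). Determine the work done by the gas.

5880 J

T₁ = P₁V₁/(nR) = 178×51.5/(2.43×8.314) = 454 K.
Isothermal: T stays 454 K; PV = const ⇒ V₂ = 97.8 L, P₂ = 93.7 kPa.
W = nRT ln(V₂/V₁) = 2.43×8.314×454×ln(1.90) = 5880 J.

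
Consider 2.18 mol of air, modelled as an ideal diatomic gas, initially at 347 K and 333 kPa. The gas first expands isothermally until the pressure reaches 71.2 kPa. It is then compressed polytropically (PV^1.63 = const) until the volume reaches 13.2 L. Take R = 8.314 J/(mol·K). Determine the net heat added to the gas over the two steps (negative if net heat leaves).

V₁ = nRT₁/P₁ = 2.18×8.314×347/333 = 18.9 L.
Step 1 — Isothermal: T stays 347 K; PV = const ⇒ V₂ = 88.3 L, P₂ = 71.2 kPa.
ΔU = 0 (ideal gas, T constant).
W = nRT ln(V₂/V₁) = 2.18×8.314×347×ln(4.68) = 9700 J.
Q = ΔU + W = 9700 J.
State after step 1: P = 71.2 kPa, V = 88.3 L, T = 347 K.
Step 2 — Polytropic n=1.63: T₂ = T₁(V₁/V₂)^(n−1) = 347×(6.69)^0.63 = 1150 K; P₂ = P₁(V₁/V₂)^n = 1580 kPa.
W = (P₁V₁−P₂V₂)/(n−1) = (71.2×88.3−1580×13.2)/0.63 = -23100 J.
ΔU = nCvΔT = 2.18×20.8×(1150−347) = 36400 J.
Q = ΔU + W = 13300 J.
Net over both steps: W = -13400 J, Q = 23000 J, ΔU = 36400 J.

23000 J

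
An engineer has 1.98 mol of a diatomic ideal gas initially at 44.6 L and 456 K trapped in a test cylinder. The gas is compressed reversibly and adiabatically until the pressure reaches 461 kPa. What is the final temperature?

608 K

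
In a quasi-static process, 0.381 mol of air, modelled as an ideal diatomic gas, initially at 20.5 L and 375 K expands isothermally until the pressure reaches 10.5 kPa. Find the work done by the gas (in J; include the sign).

2030 J

P₁ = nRT₁/V₁ = 0.381×8.314×375/20.5 = 57.9 kPa.
Isothermal: T stays 375 K; PV = const ⇒ V₂ = 113 L, P₂ = 10.5 kPa.
W = nRT ln(V₂/V₁) = 0.381×8.314×375×ln(5.52) = 2030 J.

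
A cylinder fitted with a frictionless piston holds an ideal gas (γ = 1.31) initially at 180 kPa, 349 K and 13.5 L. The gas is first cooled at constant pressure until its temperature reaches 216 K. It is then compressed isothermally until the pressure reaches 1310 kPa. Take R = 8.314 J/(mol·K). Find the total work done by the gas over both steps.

-3910 J

n = P₁V₁/(RT₁) = 180×13.5/(8.314×349) = 0.837 mol.
Step 1 — Isobaric: P stays 180 kPa; V/T = const ⇒ T₂ = 216 K, V₂ = 8.36 L.
W = PΔV = 180×(8.36−13.5) kPa·L = -926 J.
ΔU = nCvΔT = 0.837×26.8×(216−349) = -2990 J.
Q = ΔU + W = nCpΔT = -3910 J.
State after step 1: P = 180 kPa, V = 8.36 L, T = 216 K.
Step 2 — Isothermal: T stays 216 K; PV = const ⇒ V₂ = 1.15 L, P₂ = 1310 kPa.
ΔU = 0 (ideal gas, T constant).
W = nRT ln(V₂/V₁) = 0.837×8.314×216×ln(0.137) = -2990 J.
Q = ΔU + W = -2990 J.
Net over both steps: W = -3910 J, Q = -6900 J, ΔU = -2990 J.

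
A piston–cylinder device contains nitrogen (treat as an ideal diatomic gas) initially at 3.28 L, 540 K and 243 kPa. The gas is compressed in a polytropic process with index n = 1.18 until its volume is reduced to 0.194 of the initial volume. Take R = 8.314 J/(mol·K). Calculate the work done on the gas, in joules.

1520 J

n = P₁V₁/(RT₁) = 243×3.28/(8.314×540) = 0.178 mol.
Polytropic n=1.18: T₂ = T₁(V₁/V₂)^(n−1) = 540×(5.15)^0.18 = 725 K; P₂ = P₁(V₁/V₂)^n = 1680 kPa.
W = (P₁V₁−P₂V₂)/(n−1) = (243×3.28−1680×0.636)/0.18 = -1520 J.
Work done on the gas = −W_by = 1520 J.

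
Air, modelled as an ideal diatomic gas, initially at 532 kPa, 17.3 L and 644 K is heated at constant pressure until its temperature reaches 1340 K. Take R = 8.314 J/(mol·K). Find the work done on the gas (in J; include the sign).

n = P₁V₁/(RT₁) = 532×17.3/(8.314×644) = 1.72 mol.
Isobaric: P stays 532 kPa; V/T = const ⇒ T₂ = 1340 K, V₂ = 36.0 L.
W = PΔV = 532×(36.0−17.3) kPa·L = 9950 J.
Work done on the gas = −W_by = -9950 J.

-9950 J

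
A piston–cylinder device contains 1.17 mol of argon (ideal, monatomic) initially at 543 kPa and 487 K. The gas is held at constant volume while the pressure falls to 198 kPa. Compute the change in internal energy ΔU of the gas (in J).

-4510 J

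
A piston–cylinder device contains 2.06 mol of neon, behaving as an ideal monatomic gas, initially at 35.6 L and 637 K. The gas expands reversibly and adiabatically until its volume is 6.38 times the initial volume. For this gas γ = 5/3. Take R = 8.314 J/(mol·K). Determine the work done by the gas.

11600 J

P₁ = nRT₁/V₁ = 2.06×8.314×637/35.6 = 306 kPa.
Adiabatic: TV^(γ−1) = const ⇒ T₂ = 637×(0.157)^0.667 = 185 K; PV^γ = const ⇒ P₂ = 14.0 kPa.
ΔU = nCvΔT = 2.06×12.5×(185−637) = -11600 J.
Q = 0 for an adiabatic process, so W = −ΔU = 11600 J.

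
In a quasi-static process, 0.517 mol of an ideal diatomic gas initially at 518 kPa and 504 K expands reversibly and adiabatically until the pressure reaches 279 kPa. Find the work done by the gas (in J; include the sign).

878 J

V₁ = nRT₁/P₁ = 0.517×8.314×504/518 = 4.18 L.
Adiabatic: T₂/T₁ = (P₂/P₁)^((γ−1)/γ) ⇒ T₂ = 504×(0.539)^0.286 = 422 K; V₂ = 6.51 L.
ΔU = nCvΔT = 0.517×20.8×(422−504) = -878 J.
Q = 0 for an adiabatic process, so W = −ΔU = 878 J.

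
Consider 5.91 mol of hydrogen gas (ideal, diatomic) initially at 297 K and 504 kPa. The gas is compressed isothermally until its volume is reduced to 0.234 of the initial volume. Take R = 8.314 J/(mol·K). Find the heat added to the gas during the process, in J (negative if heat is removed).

-21200 J

V₁ = nRT₁/P₁ = 5.91×8.314×297/504 = 29.0 L.
Isothermal: T stays 297 K; PV = const ⇒ V₂ = 6.78 L, P₂ = 2150 kPa.
ΔU = 0 (ideal gas, T constant).
W = nRT ln(V₂/V₁) = 5.91×8.314×297×ln(0.234) = -21200 J.
Q = ΔU + W = -21200 J.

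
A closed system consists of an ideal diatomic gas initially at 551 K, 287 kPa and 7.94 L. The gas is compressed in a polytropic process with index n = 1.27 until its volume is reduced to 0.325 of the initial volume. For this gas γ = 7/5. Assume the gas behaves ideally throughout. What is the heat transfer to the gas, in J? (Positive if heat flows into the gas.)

-972 J

n = P₁V₁/(RT₁) = 287×7.94/(8.314×551) = 0.497 mol.
Polytropic n=1.27: T₂ = T₁(V₁/V₂)^(n−1) = 551×(3.08)^0.27 = 746 K; P₂ = P₁(V₁/V₂)^n = 1200 kPa.
W = (P₁V₁−P₂V₂)/(n−1) = (287×7.94−1200×2.58)/0.27 = -2990 J.
ΔU = nCvΔT = 0.497×20.8×(746−551) = 2020 J.
Q = ΔU + W = -972 J.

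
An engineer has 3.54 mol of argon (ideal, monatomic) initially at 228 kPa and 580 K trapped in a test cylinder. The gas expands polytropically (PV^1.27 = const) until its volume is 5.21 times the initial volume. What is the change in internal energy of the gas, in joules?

-9210 J

V₁ = nRT₁/P₁ = 3.54×8.314×580/228 = 74.9 L.
Polytropic n=1.27: T₂ = T₁(V₁/V₂)^(n−1) = 580×(0.192)^0.27 = 371 K; P₂ = P₁(V₁/V₂)^n = 28.0 kPa.
For an ideal gas ΔU = nCvΔT with Cv = (3/2)R = 12.5 J/(mol·K).
ΔU = 3.54×12.5×(371−580) = -9210 J.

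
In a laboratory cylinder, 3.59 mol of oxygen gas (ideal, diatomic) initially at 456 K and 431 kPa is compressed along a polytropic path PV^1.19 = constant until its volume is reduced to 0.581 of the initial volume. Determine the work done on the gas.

7790 J

V₁ = nRT₁/P₁ = 3.59×8.314×456/431 = 31.6 L.
Polytropic n=1.19: T₂ = T₁(V₁/V₂)^(n−1) = 456×(1.72)^0.19 = 506 K; P₂ = P₁(V₁/V₂)^n = 822 kPa.
W = (P₁V₁−P₂V₂)/(n−1) = (431×31.6−822×18.3)/0.19 = -7790 J.
Work done on the gas = −W_by = 7790 J.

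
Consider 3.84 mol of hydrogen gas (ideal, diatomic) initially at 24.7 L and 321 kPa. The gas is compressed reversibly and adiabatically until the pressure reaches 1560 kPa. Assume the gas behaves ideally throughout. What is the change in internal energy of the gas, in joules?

11300 J

T₁ = P₁V₁/(nR) = 321×24.7/(3.84×8.314) = 248 K.
Adiabatic: T₂/T₁ = (P₂/P₁)^((γ−1)/γ) ⇒ T₂ = 248×(4.86)^0.286 = 390 K; V₂ = 7.98 L.
For an ideal gas ΔU = nCvΔT with Cv = (5/2)R = 20.8 J/(mol·K).
ΔU = 3.84×20.8×(390−248) = 11300 J.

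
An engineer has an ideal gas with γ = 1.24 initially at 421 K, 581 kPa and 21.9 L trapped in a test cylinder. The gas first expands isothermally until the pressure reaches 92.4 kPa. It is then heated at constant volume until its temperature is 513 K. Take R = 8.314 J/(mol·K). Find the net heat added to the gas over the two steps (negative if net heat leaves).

35000 J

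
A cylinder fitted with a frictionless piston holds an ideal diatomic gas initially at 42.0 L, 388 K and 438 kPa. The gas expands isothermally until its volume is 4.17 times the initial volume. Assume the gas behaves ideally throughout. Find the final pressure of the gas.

105 kPa

Isothermal: T stays 388 K; PV = const ⇒ V₂ = 175 L, P₂ = 105 kPa.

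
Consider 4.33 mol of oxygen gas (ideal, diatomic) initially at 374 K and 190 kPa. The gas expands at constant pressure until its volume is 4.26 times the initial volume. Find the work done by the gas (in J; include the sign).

V₁ = nRT₁/P₁ = 4.33×8.314×374/190 = 70.9 L.
Isobaric: P stays 190 kPa; V/T = const ⇒ T₂ = 1590 K, V₂ = 302 L.
W = PΔV = 190×(302−70.9) kPa·L = 43900 J.

43900 J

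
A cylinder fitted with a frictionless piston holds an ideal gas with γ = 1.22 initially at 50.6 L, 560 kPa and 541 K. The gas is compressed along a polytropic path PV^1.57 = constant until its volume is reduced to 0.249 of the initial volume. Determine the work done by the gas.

-60100 J

n = P₁V₁/(RT₁) = 560×50.6/(8.314×541) = 6.30 mol.
Polytropic n=1.57: T₂ = T₁(V₁/V₂)^(n−1) = 541×(4.02)^0.57 = 1190 K; P₂ = P₁(V₁/V₂)^n = 4970 kPa.
W = (P₁V₁−P₂V₂)/(n−1) = (560×50.6−4970×12.6)/0.57 = -60100 J.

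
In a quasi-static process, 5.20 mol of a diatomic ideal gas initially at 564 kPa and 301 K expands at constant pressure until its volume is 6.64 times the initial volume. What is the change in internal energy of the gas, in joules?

V₁ = nRT₁/P₁ = 5.20×8.314×301/564 = 23.1 L.
Isobaric: P stays 564 kPa; V/T = const ⇒ T₂ = 2000 K, V₂ = 153 L.
For an ideal gas ΔU = nCvΔT with Cv = (5/2)R = 20.8 J/(mol·K).
ΔU = 5.20×20.8×(2000−301) = 183000 J.

183000 J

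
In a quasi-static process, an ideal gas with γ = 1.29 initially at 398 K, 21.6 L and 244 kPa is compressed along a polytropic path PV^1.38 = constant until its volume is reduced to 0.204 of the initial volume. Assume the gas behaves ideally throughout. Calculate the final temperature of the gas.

728 K

Polytropic n=1.38: T₂ = T₁(V₁/V₂)^(n−1) = 398×(4.90)^0.38 = 728 K; P₂ = P₁(V₁/V₂)^n = 2190 kPa.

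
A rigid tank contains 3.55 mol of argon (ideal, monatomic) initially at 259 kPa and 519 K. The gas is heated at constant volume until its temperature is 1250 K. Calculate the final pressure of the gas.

624 kPa

V₁ = nRT₁/P₁ = 3.55×8.314×519/259 = 59.1 L.
Isochoric: V stays 59.1 L; P/T = const ⇒ T₂ = 1250 K, P₂ = 624 kPa.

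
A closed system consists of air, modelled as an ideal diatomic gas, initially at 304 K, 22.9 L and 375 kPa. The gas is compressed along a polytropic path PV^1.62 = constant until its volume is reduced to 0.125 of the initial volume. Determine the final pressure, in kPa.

Polytropic n=1.62: T₂ = T₁(V₁/V₂)^(n−1) = 304×(8.00)^0.62 = 1100 K; P₂ = P₁(V₁/V₂)^n = 10900 kPa.

10900 kPa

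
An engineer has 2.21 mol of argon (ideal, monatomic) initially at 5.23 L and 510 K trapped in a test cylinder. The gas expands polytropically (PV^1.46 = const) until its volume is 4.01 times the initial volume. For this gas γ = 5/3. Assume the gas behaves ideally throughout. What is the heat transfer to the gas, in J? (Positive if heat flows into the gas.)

P₁ = nRT₁/V₁ = 2.21×8.314×510/5.23 = 1790 kPa.
Polytropic n=1.46: T₂ = T₁(V₁/V₂)^(n−1) = 510×(0.249)^0.46 = 269 K; P₂ = P₁(V₁/V₂)^n = 236 kPa.
W = (P₁V₁−P₂V₂)/(n−1) = (1790×5.23−236×21.0)/0.46 = 9620 J.
ΔU = nCvΔT = 2.21×12.5×(269−510) = -6640 J.
Q = ΔU + W = 2980 J.

2980 J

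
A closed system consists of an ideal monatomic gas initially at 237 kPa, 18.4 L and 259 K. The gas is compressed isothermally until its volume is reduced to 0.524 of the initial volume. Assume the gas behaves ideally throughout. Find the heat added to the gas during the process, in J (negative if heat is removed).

n = P₁V₁/(RT₁) = 237×18.4/(8.314×259) = 2.03 mol.
Isothermal: T stays 259 K; PV = const ⇒ V₂ = 9.64 L, P₂ = 452 kPa.
ΔU = 0 (ideal gas, T constant).
W = nRT ln(V₂/V₁) = 2.03×8.314×259×ln(0.524) = -2820 J.
Q = ΔU + W = -2820 J.

-2820 J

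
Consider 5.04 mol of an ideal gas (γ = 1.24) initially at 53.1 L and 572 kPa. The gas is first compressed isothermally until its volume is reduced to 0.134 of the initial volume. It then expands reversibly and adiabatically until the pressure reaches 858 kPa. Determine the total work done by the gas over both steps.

-27300 J

T₁ = P₁V₁/(nR) = 572×53.1/(5.04×8.314) = 725 K.
Step 1 — Isothermal: T stays 725 K; PV = const ⇒ V₂ = 7.12 L, P₂ = 4270 kPa.
ΔU = 0 (ideal gas, T constant).
W = nRT ln(V₂/V₁) = 5.04×8.314×725×ln(0.134) = -61000 J.
Q = ΔU + W = -61000 J.
State after step 1: P = 4270 kPa, V = 7.12 L, T = 725 K.
Step 2 — Adiabatic: T₂/T₁ = (P₂/P₁)^((γ−1)/γ) ⇒ T₂ = 725×(0.201)^0.194 = 531 K; V₂ = 26.0 L.
ΔU = nCvΔT = 5.04×34.6×(531−725) = -33800 J.
Q = 0 for an adiabatic process, so W = −ΔU = 33800 J.
Net over both steps: W = -27300 J, Q = -61000 J, ΔU = -33800 J.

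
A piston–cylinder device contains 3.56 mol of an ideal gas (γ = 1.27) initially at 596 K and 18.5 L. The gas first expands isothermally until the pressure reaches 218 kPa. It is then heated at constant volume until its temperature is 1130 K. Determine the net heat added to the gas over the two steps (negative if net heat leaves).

84600 J

P₁ = nRT₁/V₁ = 3.56×8.314×596/18.5 = 954 kPa.
Step 1 — Isothermal: T stays 596 K; PV = const ⇒ V₂ = 80.9 L, P₂ = 218 kPa.
ΔU = 0 (ideal gas, T constant).
W = nRT ln(V₂/V₁) = 3.56×8.314×596×ln(4.37) = 26000 J.
Q = ΔU + W = 26000 J.
State after step 1: P = 218 kPa, V = 80.9 L, T = 596 K.
Step 2 — Isochoric: V stays 80.9 L; P/T = const ⇒ T₂ = 1130 K, P₂ = 413 kPa.
W = 0 (no volume change).
ΔU = nCvΔT = 3.56×30.8×(1130−596) = 58500 J.
Q = ΔU = 58500 J.
Net over both steps: W = 26000 J, Q = 84600 J, ΔU = 58500 J.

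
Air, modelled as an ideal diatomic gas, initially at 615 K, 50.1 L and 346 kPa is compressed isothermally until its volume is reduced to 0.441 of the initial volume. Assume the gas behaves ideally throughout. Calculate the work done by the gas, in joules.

-14200 J

n = P₁V₁/(RT₁) = 346×50.1/(8.314×615) = 3.39 mol.
Isothermal: T stays 615 K; PV = const ⇒ V₂ = 22.1 L, P₂ = 785 kPa.
W = nRT ln(V₂/V₁) = 3.39×8.314×615×ln(0.441) = -14200 J.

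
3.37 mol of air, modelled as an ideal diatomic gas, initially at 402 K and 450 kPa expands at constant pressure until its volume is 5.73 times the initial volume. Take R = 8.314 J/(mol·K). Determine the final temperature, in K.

2300 K

V₁ = nRT₁/P₁ = 3.37×8.314×402/450 = 25.0 L.
Isobaric: P stays 450 kPa; V/T = const ⇒ T₂ = 2300 K, V₂ = 143 L.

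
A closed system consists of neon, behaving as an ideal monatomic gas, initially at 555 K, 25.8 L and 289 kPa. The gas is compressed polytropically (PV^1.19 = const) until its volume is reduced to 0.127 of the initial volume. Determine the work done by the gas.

-18800 J

n = P₁V₁/(RT₁) = 289×25.8/(8.314×555) = 1.62 mol.
Polytropic n=1.19: T₂ = T₁(V₁/V₂)^(n−1) = 555×(7.87)^0.19 = 821 K; P₂ = P₁(V₁/V₂)^n = 3370 kPa.
W = (P₁V₁−P₂V₂)/(n−1) = (289×25.8−3370×3.28)/0.19 = -18800 J.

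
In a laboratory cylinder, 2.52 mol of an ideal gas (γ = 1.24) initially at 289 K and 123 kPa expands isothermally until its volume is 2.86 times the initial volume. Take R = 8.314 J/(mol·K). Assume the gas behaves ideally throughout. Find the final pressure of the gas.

V₁ = nRT₁/P₁ = 2.52×8.314×289/123 = 49.2 L.
Isothermal: T stays 289 K; PV = const ⇒ V₂ = 141 L, P₂ = 43.0 kPa.

43.0 kPa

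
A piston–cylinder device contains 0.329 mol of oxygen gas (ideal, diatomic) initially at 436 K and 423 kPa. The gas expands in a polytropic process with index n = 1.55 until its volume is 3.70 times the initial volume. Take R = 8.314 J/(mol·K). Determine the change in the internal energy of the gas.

-1530 J

V₁ = nRT₁/P₁ = 0.329×8.314×436/423 = 2.82 L.
Polytropic n=1.55: T₂ = T₁(V₁/V₂)^(n−1) = 436×(0.270)^0.55 = 212 K; P₂ = P₁(V₁/V₂)^n = 55.7 kPa.
For an ideal gas ΔU = nCvΔT with Cv = (5/2)R = 20.8 J/(mol·K).
ΔU = 0.329×20.8×(212−436) = -1530 J.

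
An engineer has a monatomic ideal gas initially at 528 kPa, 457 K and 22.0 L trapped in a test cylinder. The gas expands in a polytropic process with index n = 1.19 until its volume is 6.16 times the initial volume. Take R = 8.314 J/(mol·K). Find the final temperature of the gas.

324 K

Polytropic n=1.19: T₂ = T₁(V₁/V₂)^(n−1) = 457×(0.162)^0.19 = 324 K; P₂ = P₁(V₁/V₂)^n = 60.7 kPa.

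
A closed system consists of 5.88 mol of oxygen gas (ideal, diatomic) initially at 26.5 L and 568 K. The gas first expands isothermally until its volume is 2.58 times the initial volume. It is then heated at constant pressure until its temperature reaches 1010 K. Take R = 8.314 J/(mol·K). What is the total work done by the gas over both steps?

47900 J

P₁ = nRT₁/V₁ = 5.88×8.314×568/26.5 = 1050 kPa.
Step 1 — Isothermal: T stays 568 K; PV = const ⇒ V₂ = 68.4 L, P₂ = 406 kPa.
ΔU = 0 (ideal gas, T constant).
W = nRT ln(V₂/V₁) = 5.88×8.314×568×ln(2.58) = 26300 J.
Q = ΔU + W = 26300 J.
State after step 1: P = 406 kPa, V = 68.4 L, T = 568 K.
Step 2 — Isobaric: P stays 406 kPa; V/T = const ⇒ T₂ = 1010 K, V₂ = 122 L.
W = PΔV = 406×(122−68.4) kPa·L = 21600 J.
ΔU = nCvΔT = 5.88×20.8×(1010−568) = 54000 J.
Q = ΔU + W = nCpΔT = 75600 J.
Net over both steps: W = 47900 J, Q = 102000 J, ΔU = 54000 J.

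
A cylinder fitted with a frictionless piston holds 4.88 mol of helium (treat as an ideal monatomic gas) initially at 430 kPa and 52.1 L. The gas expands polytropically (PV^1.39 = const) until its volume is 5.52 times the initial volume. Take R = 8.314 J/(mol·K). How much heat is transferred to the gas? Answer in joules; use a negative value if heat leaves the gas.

11600 J

T₁ = P₁V₁/(nR) = 430×52.1/(4.88×8.314) = 552 K.
Polytropic n=1.39: T₂ = T₁(V₁/V₂)^(n−1) = 552×(0.181)^0.39 = 284 K; P₂ = P₁(V₁/V₂)^n = 40.0 kPa.
W = (P₁V₁−P₂V₂)/(n−1) = (430×52.1−40.0×288)/0.39 = 27900 J.
ΔU = nCvΔT = 4.88×12.5×(284−552) = -16300 J.
Q = ΔU + W = 11600 J.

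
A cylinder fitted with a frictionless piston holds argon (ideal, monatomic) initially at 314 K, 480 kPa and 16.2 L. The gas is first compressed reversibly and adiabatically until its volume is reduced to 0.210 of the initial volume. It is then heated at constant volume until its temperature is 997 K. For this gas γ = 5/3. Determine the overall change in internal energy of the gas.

25400 J

n = P₁V₁/(RT₁) = 480×16.2/(8.314×314) = 2.98 mol.
Step 1 — Adiabatic: TV^(γ−1) = const ⇒ T₂ = 314×(4.76)^0.667 = 889 K; PV^γ = const ⇒ P₂ = 6470 kPa.
ΔU = nCvΔT = 2.98×12.5×(889−314) = 21400 J.
Q = 0 for an adiabatic process, so W = −ΔU = -21400 J.
State after step 1: P = 6470 kPa, V = 3.40 L, T = 889 K.
Step 2 — Isochoric: V stays 3.40 L; P/T = const ⇒ T₂ = 997 K, P₂ = 7260 kPa.
W = 0 (no volume change).
ΔU = nCvΔT = 2.98×12.5×(997−889) = 4020 J.
Q = ΔU = 4020 J.
Net over both steps: W = -21400 J, Q = 4020 J, ΔU = 25400 J.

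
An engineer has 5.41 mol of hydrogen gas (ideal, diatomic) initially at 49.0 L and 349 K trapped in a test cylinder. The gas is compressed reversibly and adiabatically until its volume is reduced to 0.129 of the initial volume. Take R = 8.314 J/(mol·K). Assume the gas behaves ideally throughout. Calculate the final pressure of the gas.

5630 kPa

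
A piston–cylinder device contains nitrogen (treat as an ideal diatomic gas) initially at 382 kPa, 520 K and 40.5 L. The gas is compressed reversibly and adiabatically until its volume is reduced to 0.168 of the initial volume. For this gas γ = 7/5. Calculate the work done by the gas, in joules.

n = P₁V₁/(RT₁) = 382×40.5/(8.314×520) = 3.58 mol.
Adiabatic: TV^(γ−1) = const ⇒ T₂ = 520×(5.95)^0.400 = 1060 K; PV^γ = const ⇒ P₂ = 4640 kPa.
ΔU = nCvΔT = 3.58×20.8×(1060−520) = 40300 J.
Q = 0 for an adiabatic process, so W = −ΔU = -40300 J.

-40300 J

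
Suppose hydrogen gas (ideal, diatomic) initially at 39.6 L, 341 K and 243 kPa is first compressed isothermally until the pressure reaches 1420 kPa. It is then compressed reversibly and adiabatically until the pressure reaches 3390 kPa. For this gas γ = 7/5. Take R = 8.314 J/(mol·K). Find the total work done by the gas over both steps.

n = P₁V₁/(RT₁) = 243×39.6/(8.314×341) = 3.39 mol.
Step 1 — Isothermal: T stays 341 K; PV = const ⇒ V₂ = 6.78 L, P₂ = 1420 kPa.
ΔU = 0 (ideal gas, T constant).
W = nRT ln(V₂/V₁) = 3.39×8.314×341×ln(0.171) = -17000 J.
Q = ΔU + W = -17000 J.
State after step 1: P = 1420 kPa, V = 6.78 L, T = 341 K.
Step 2 — Adiabatic: T₂/T₁ = (P₂/P₁)^((γ−1)/γ) ⇒ T₂ = 341×(2.39)^0.286 = 437 K; V₂ = 3.64 L.
ΔU = nCvΔT = 3.39×20.8×(437−341) = 6790 J.
Q = 0 for an adiabatic process, so W = −ΔU = -6790 J.
Net over both steps: W = -23800 J, Q = -17000 J, ΔU = 6790 J.

-23800 J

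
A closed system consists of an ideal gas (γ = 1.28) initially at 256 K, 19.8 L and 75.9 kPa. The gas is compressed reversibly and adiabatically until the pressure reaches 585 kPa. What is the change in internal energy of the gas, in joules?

3020 J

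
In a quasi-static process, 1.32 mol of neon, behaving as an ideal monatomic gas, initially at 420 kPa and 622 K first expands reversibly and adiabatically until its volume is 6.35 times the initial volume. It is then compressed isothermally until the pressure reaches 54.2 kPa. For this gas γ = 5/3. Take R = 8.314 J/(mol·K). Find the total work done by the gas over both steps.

5200 J

V₁ = nRT₁/P₁ = 1.32×8.314×622/420 = 16.3 L.
Step 1 — Adiabatic: TV^(γ−1) = const ⇒ T₂ = 622×(0.157)^0.667 = 181 K; PV^γ = const ⇒ P₂ = 19.3 kPa.
ΔU = nCvΔT = 1.32×12.5×(181−622) = -7250 J.
Q = 0 for an adiabatic process, so W = −ΔU = 7250 J.
State after step 1: P = 19.3 kPa, V = 103 L, T = 181 K.
Step 2 — Isothermal: T stays 181 K; PV = const ⇒ V₂ = 36.7 L, P₂ = 54.2 kPa.
ΔU = 0 (ideal gas, T constant).
W = nRT ln(V₂/V₁) = 1.32×8.314×181×ln(0.356) = -2060 J.
Q = ΔU + W = -2060 J.
Net over both steps: W = 5200 J, Q = -2060 J, ΔU = -7250 J.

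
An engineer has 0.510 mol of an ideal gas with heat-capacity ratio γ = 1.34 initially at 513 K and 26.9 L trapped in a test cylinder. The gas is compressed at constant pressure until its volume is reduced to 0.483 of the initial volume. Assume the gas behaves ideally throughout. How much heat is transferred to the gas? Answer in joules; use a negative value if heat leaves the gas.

P₁ = nRT₁/V₁ = 0.510×8.314×513/26.9 = 80.9 kPa.
Isobaric: P stays 80.9 kPa; V/T = const ⇒ T₂ = 248 K, V₂ = 13.0 L.
W = PΔV = 80.9×(13.0−26.9) kPa·L = -1120 J.
ΔU = nCvΔT = 0.510×24.5×(248−513) = -3310 J.
Q = ΔU + W = nCpΔT = -4430 J.

-4430 J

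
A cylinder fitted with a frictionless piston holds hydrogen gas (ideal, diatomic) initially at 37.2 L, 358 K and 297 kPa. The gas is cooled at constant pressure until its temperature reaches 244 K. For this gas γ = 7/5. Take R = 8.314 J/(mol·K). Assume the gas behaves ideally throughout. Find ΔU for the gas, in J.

-8800 J

n = P₁V₁/(RT₁) = 297×37.2/(8.314×358) = 3.71 mol.
Isobaric: P stays 297 kPa; V/T = const ⇒ T₂ = 244 K, V₂ = 25.4 L.
For an ideal gas ΔU = nCvΔT with Cv = (5/2)R = 20.8 J/(mol·K).
ΔU = 3.71×20.8×(244−358) = -8800 J.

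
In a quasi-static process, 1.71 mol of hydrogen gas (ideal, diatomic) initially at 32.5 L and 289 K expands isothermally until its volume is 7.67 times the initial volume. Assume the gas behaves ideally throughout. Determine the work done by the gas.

8370 J

P₁ = nRT₁/V₁ = 1.71×8.314×289/32.5 = 126 kPa.
Isothermal: T stays 289 K; PV = const ⇒ V₂ = 249 L, P₂ = 16.5 kPa.
W = nRT ln(V₂/V₁) = 1.71×8.314×289×ln(7.67) = 8370 J.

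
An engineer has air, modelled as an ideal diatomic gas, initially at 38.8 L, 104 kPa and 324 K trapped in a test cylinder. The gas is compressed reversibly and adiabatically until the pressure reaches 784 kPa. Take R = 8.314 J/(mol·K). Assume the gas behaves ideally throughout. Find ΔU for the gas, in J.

n = P₁V₁/(RT₁) = 104×38.8/(8.314×324) = 1.50 mol.
Adiabatic: T₂/T₁ = (P₂/P₁)^((γ−1)/γ) ⇒ T₂ = 324×(7.54)^0.286 = 577 K; V₂ = 9.17 L.
For an ideal gas ΔU = nCvΔT with Cv = (5/2)R = 20.8 J/(mol·K).
ΔU = 1.50×20.8×(577−324) = 7880 J.

7880 J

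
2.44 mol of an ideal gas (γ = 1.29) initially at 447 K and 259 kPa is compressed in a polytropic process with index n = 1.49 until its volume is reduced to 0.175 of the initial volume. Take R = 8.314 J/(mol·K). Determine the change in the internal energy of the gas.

V₁ = nRT₁/P₁ = 2.44×8.314×447/259 = 35.0 L.
Polytropic n=1.49: T₂ = T₁(V₁/V₂)^(n−1) = 447×(5.71)^0.49 = 1050 K; P₂ = P₁(V₁/V₂)^n = 3480 kPa.
For an ideal gas ΔU = nCvΔT with Cv = R/(γ−1) = 28.7 J/(mol·K).
ΔU = 2.44×28.7×(1050−447) = 42200 J.

42200 J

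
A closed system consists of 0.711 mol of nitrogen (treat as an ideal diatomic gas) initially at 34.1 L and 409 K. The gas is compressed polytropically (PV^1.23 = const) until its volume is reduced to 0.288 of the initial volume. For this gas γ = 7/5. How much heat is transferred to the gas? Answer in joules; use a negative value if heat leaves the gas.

-1480 J

P₁ = nRT₁/V₁ = 0.711×8.314×409/34.1 = 70.9 kPa.
Polytropic n=1.23: T₂ = T₁(V₁/V₂)^(n−1) = 409×(3.47)^0.23 = 545 K; P₂ = P₁(V₁/V₂)^n = 328 kPa.
W = (P₁V₁−P₂V₂)/(n−1) = (70.9×34.1−328×9.82)/0.23 = -3480 J.
ΔU = nCvΔT = 0.711×20.8×(545−409) = 2000 J.
Q = ΔU + W = -1480 J.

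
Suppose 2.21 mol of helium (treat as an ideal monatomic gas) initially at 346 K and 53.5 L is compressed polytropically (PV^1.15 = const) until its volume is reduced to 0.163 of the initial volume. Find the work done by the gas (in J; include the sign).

-13300 J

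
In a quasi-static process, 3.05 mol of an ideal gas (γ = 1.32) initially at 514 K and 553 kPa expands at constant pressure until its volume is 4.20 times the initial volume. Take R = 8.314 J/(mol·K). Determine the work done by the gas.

41700 J

V₁ = nRT₁/P₁ = 3.05×8.314×514/553 = 23.6 L.
Isobaric: P stays 553 kPa; V/T = const ⇒ T₂ = 2160 K, V₂ = 99.0 L.
W = PΔV = 553×(99.0−23.6) kPa·L = 41700 J.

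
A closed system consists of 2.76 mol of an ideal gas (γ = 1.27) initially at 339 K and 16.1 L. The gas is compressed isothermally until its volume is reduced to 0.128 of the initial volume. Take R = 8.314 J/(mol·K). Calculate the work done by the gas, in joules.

-16000 J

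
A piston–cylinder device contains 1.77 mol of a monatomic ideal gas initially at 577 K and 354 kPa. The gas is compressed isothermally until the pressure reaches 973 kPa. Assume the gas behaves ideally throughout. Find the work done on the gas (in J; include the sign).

8590 J

V₁ = nRT₁/P₁ = 1.77×8.314×577/354 = 24.0 L.
Isothermal: T stays 577 K; PV = const ⇒ V₂ = 8.73 L, P₂ = 973 kPa.
W = nRT ln(V₂/V₁) = 1.77×8.314×577×ln(0.364) = -8590 J.
Work done on the gas = −W_by = 8590 J.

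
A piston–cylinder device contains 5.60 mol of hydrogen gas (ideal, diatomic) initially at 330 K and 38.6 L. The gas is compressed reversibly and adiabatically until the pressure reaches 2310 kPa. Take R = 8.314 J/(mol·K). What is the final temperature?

P₁ = nRT₁/V₁ = 5.60×8.314×330/38.6 = 398 kPa.
Adiabatic: T₂/T₁ = (P₂/P₁)^((γ−1)/γ) ⇒ T₂ = 330×(5.80)^0.286 = 545 K; V₂ = 11.0 L.

545 K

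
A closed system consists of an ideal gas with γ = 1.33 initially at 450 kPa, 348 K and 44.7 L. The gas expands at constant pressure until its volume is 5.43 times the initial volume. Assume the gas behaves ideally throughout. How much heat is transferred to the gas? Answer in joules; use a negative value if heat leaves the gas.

359000 J

n = P₁V₁/(RT₁) = 450×44.7/(8.314×348) = 6.95 mol.
Isobaric: P stays 450 kPa; V/T = const ⇒ T₂ = 1890 K, V₂ = 243 L.
W = PΔV = 450×(243−44.7) kPa·L = 89100 J.
ΔU = nCvΔT = 6.95×25.2×(1890−348) = 270000 J.
Q = ΔU + W = nCpΔT = 359000 J.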